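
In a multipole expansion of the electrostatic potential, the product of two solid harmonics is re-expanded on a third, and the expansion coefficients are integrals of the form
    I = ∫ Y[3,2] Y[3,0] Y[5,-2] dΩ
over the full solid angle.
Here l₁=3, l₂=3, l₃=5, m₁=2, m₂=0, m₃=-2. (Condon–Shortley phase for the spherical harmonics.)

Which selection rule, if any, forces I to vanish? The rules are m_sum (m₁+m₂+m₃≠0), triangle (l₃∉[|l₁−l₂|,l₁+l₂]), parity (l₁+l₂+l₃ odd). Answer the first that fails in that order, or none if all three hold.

parity

m₁+m₂+m₃ = 2 + 0 − 2 = 0  ✓
triangle: |3−3|=0 ≤ l₃=5 ≤ 3+3=6  ✓
parity: l₁+l₂+l₃ = 11 is odd  ✗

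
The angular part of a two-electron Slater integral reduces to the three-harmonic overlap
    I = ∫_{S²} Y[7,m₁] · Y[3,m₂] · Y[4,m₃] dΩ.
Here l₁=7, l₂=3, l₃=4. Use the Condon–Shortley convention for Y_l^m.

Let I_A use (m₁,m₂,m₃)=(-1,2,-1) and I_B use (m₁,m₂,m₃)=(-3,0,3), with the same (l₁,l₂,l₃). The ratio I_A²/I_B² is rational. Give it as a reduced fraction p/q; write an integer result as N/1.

7/10

Same 7,3,4: normalisation and zero-m 3j drop out of the ratio.
A: Δ: 6! 8! 0! / 15! → 1/45045; sum: t=5:−1/86400 = -1/86400; 3j²(7 3 4; -1 2 -1) = Δ·Π!·Σ² = 16/2145  (sign +1)
B: Δ: 6! 8! 0! / 15! → 1/45045; sum: t=3:−1/181440 = -1/181440; 3j²(7 3 4; -3 0 3) = Δ·Π!·Σ² = 32/3003  (sign +1)
I_A²/I_B² = (16/2145)/(32/3003) = 7/10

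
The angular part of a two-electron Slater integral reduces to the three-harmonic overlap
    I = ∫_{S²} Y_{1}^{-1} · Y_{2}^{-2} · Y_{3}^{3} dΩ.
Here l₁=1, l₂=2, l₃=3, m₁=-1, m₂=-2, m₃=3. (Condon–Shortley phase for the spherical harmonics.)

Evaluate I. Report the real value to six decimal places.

Checks pass: Σm=0; 6 even; l₃=3∈[1,3].
(2·1+1)(2·2+1)(2·3+1) = 105
Δ: 0! 2! 4! / 7! → 1/105
sum: t=0:+1/4 = 1/4
3j²(1 2 3; 0 0 0) = Δ·Π!·Σ² = 3/35  (sign -1)
sum: t=0:+1/48 = 1/48
3j²(1 2 3; -1 -2 3) = Δ·Π!·Σ² = 1/7  (sign +1)
combine: 4πI² = 105·3/35·1/7 = 9/7
take √, sign -1: I = -0.31986543

-0.319865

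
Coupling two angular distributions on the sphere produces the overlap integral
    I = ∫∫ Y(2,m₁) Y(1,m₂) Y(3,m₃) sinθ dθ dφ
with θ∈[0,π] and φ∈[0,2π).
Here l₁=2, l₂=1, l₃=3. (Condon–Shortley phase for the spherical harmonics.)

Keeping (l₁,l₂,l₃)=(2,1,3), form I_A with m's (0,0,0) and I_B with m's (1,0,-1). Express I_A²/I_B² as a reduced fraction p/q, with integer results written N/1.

9/8

Shared (l₁,l₂,l₃)=(2,1,3): N and (l;000)² cancel in I_A²/I_B².
A: Δ = 0!·4!·2!/7! = 1/105; Racah Σ t=0..0: t=0:+1/4 = 1/4; ⇒ 3j(2 1 3; 0 0 0)² = 3/35, sgn -1
B: Δ = 0!·4!·2!/7! = 1/105; Racah Σ t=0..0: t=0:+1/6 = 1/6; ⇒ 3j(2 1 3; 1 0 -1)² = 8/105, sgn +1
I_A²/I_B² = (3/35)/(8/105) = 9/8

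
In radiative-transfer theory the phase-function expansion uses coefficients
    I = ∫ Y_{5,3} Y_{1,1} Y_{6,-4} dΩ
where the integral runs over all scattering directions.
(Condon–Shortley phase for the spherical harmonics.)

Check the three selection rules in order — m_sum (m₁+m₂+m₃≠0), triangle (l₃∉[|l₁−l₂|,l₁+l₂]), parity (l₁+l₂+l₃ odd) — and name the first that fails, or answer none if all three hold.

none

Σmᵢ = 0  ✓
l₃∈[|l₁−l₂|,l₁+l₂]=[4,6], have l₃=6  ✓
Σlᵢ = 12 ⇒ even  ✓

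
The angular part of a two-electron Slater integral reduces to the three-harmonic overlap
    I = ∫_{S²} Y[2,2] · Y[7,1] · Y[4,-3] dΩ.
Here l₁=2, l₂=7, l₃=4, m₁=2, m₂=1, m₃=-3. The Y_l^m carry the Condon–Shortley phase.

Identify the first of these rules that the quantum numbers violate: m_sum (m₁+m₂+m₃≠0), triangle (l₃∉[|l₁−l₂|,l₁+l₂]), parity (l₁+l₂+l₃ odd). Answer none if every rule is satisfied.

triangle

Σmᵢ = 0  ✓
l₃∈[|l₁−l₂|,l₁+l₂]=[5,9], have l₃=4  ✗
Σlᵢ = 13 ⇒ odd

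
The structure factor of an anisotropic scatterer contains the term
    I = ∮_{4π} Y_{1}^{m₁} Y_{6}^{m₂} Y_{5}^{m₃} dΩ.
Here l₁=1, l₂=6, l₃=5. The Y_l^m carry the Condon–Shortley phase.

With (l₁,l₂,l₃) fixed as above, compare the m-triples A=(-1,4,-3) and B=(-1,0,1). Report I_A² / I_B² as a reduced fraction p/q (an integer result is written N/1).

3/1

Same 1,6,5: normalisation and zero-m 3j drop out of the ratio.
A: Δ: 2! 0! 10! / 13! → 1/858; sum: t=2:+1/161280 = 1/161280; 3j²(1 6 5; -1 4 -3) = Δ·Π!·Σ² = 15/286  (sign +1)
B: Δ: 2! 0! 10! / 13! → 1/858; sum: t=2:+1/34560 = 1/34560; 3j²(1 6 5; -1 0 1) = Δ·Π!·Σ² = 5/286  (sign +1)
I_A²/I_B² = (15/286)/(5/286) = 3/1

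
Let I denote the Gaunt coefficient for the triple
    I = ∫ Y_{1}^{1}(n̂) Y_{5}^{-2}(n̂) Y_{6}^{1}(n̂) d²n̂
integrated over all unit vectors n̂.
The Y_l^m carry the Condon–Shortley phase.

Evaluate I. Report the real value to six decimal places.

m-sum 0 ✓  L=12 even ✓  4≤6≤6 ✓
Π(2lᵢ+1) = 3×11×13 = 429
triangle coeff Δ(1,5,6) = 1/858
Σ_t [0,0]: t=0:+1/14400 = 1/14400
(3j)²=6/143 [(1 5 6; 0 0 0)], sign=+1
Σ_t [0,0]: t=0:+1/60480 = 1/60480
(3j)²=5/429 [(1 5 6; 1 -2 1)], sign=-1
⇒ 4πI² = 30/143
I = (-1)√(30/143/(4π)) = -0.12920749

-0.129207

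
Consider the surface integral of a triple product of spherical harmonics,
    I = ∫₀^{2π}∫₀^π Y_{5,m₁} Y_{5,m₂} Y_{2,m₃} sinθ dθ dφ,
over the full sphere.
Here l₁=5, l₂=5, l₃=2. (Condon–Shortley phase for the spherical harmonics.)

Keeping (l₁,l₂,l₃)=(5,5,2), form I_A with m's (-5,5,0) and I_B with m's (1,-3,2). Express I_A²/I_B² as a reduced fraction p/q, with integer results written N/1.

Shared (l₁,l₂,l₃)=(5,5,2): N and (l;000)² cancel in I_A²/I_B².
A: Δ = 8!·2!·2!/13! = 1/38610; Racah Σ t=8..8: t=8:+1/161280 = 1/161280; ⇒ 3j(5 5 2; -5 5 0)² = 15/286, sgn +1
B: Δ = 8!·2!·2!/13! = 1/38610; Racah Σ t=2..2: t=2:+1/5760 = 1/5760; ⇒ 3j(5 5 2; 1 -3 2)² = 56/2145, sgn +1
I_A²/I_B² = (15/286)/(56/2145) = 225/112

225/112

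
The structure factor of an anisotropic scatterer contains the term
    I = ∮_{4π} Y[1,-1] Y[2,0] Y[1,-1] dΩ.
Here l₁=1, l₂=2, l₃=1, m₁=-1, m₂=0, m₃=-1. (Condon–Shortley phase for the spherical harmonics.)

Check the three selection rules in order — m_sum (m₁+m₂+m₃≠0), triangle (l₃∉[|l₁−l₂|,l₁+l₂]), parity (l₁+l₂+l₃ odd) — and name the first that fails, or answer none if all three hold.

m_sum

m₁+m₂+m₃ = -1 + 0 − 1 = -2  ✗
triangle: |1−2|=1 ≤ l₃=1 ≤ 1+2=3
parity: l₁+l₂+l₃ = 4 is even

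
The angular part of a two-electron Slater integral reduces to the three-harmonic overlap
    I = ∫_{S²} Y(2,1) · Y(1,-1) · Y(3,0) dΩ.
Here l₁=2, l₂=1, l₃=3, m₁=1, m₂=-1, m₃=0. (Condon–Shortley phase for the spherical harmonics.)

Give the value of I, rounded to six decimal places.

0.143048

m-sum 0 ✓  L=6 even ✓  1≤3≤3 ✓
Π(2lᵢ+1) = 5×3×7 = 105
triangle coeff Δ(2,1,3) = 1/105
Σ_t [0,0]: t=0:+1/4 = 1/4
(3j)²=3/35 [(2 1 3; 0 0 0)], sign=-1
Σ_t [0,0]: t=0:+1/12 = 1/12
(3j)²=1/35 [(2 1 3; 1 -1 0)], sign=-1
⇒ 4πI² = 9/35
I = (+1)√(9/35/(4π)) = 0.14304817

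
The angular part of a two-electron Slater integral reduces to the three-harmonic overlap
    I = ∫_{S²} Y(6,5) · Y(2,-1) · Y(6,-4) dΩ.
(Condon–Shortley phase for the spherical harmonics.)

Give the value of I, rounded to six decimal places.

-0.197649

Checks pass: Σm=0; 14 even; l₃=6∈[4,8].
(2·6+1)(2·2+1)(2·6+1) = 845
Δ: 2! 10! 2! / 15! → 1/90090
sum: t=0:+1/69120 t=1:−1/14400 t=2:+1/69120 = -7/172800
3j²(6 2 6; 0 0 0) = Δ·Π!·Σ² = 14/715  (sign -1)
sum: t=0:+1/725760 t=1:−1/7257600 = 1/806400
3j²(6 2 6; 5 -1 -4) = Δ·Π!·Σ² = 27/910  (sign +1)
combine: 4πI² = 845·14/715·27/910 = 27/55
take √, sign -1: I = -0.19764945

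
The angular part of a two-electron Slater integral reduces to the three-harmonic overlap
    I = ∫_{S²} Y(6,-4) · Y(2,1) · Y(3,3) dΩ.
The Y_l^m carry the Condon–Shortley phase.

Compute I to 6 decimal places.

0.000000

triangle: need 4≤l₃≤8, have 3; I=0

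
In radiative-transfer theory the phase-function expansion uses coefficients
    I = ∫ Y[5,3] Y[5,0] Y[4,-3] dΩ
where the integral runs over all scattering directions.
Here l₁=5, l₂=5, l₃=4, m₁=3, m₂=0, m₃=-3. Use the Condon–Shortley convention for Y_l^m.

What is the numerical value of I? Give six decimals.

m-sum 0 ✓  L=14 even ✓  0≤4≤10 ✓
Π(2lᵢ+1) = 11×11×9 = 1089
triangle coeff Δ(5,5,4) = 1/3153150
Σ_t [1,5]: t=1:−1/69120 t=2:+1/1728 t=3:−1/576 t=4:+1/1728 t=5:−1/69120 = -7/11520
(3j)²=2/143 [(5 5 4; 0 0 0)], sign=-1
Σ_t [1,2]: t=1:−1/17280 t=2:+1/6912 = 1/11520
(3j)²=2/143 [(5 5 4; 3 0 -3)], sign=-1
⇒ 4πI² = 36/169
I = (+1)√(36/169/(4π)) = 0.13019760

0.130198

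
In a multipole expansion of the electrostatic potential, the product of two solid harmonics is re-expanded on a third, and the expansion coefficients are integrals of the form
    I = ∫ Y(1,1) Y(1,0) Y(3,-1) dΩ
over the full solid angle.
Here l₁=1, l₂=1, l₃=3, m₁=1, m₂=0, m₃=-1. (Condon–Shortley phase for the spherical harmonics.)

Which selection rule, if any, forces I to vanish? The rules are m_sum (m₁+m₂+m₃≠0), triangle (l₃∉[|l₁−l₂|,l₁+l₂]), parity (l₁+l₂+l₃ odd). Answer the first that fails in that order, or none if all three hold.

triangle

azimuthal sum: 1 + 0 − 1 = 0  ✓
0 ≤ 3 ≤ 2 (triangle on l)  ✗
L = 1 + 1 + 3 = 5 (odd)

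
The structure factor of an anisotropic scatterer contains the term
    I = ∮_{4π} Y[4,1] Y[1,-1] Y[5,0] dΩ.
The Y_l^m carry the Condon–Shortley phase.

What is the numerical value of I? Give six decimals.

Rules hold: Σm=0, L=10 even, 3≤5≤5.
N = 9·3·11 = 297
Δ = 0!·8!·2!/11! = 1/495
Racah Σ t=0..0: t=0:+1/576 = 1/576
⇒ 3j(4 1 5; 0 0 0)² = 5/99, sgn -1
Racah Σ t=0..0: t=0:+1/1440 = 1/1440
⇒ 3j(4 1 5; 1 -1 0)² = 2/99, sgn -1
4πI² = N·(3j₀)²·(3jₘ)² = 10/33
I = +1·√(0.30303/4π) = 0.15528807

0.155288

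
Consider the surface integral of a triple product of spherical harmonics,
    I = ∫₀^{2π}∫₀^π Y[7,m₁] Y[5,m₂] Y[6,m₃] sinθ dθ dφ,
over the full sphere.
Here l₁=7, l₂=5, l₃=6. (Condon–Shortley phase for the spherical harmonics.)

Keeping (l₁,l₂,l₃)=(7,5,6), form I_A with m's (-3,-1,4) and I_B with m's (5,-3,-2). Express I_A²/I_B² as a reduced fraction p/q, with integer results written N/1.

21125/693

Shared (l₁,l₂,l₃)=(7,5,6): N and (l;000)² cancel in I_A²/I_B².
A: Δ = 6!·8!·4!/19! = 1/174594420; Racah Σ t=2..4: t=2:+1/7741440 t=3:−1/1088640 t=4:+1/1658880 = -13/69672960; ⇒ 3j(7 5 6; -3 -1 4)² = 325/149226, sgn -1
B: Δ = 6!·8!·4!/19! = 1/174594420; Racah Σ t=0..2: t=0:+1/4147200 t=1:−1/3628800 t=2:+1/46448640 = -1/77414400; ⇒ 3j(7 5 6; 5 -3 -2)² = 3/41990, sgn -1
I_A²/I_B² = (325/149226)/(3/41990) = 21125/693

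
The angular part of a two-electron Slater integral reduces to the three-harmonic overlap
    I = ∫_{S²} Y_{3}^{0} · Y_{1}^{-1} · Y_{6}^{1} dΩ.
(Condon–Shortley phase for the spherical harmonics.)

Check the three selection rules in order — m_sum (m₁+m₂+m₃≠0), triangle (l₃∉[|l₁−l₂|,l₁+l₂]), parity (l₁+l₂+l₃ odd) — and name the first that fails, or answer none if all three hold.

Σmᵢ = 0  ✓
l₃∈[|l₁−l₂|,l₁+l₂]=[2,4], have l₃=6  ✗
Σlᵢ = 10 ⇒ even

triangle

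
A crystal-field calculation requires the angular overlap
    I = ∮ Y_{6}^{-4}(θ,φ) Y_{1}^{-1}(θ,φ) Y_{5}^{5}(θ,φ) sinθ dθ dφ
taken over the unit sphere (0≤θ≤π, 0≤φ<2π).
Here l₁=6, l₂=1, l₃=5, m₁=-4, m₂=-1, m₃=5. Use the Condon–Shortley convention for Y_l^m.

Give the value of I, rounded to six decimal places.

0.040859

m-sum 0 ✓  L=12 even ✓  5≤5≤7 ✓
Π(2lᵢ+1) = 13×3×11 = 429
triangle coeff Δ(6,1,5) = 1/858
Σ_t [1,1]: t=1:−1/14400 = -1/14400
(3j)²=6/143 [(6 1 5; 0 0 0)], sign=+1
Σ_t [0,0]: t=0:+1/7257600 = 1/7257600
(3j)²=1/858 [(6 1 5; -4 -1 5)], sign=+1
⇒ 4πI² = 3/143
I = (+1)√(3/143/(4π)) = 0.04085899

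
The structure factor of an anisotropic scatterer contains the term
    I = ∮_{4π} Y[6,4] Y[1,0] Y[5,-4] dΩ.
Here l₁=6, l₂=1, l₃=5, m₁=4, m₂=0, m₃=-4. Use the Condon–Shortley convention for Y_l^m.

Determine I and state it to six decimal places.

Checks pass: Σm=0; 12 even; l₃=5∈[5,7].
(2·6+1)(2·1+1)(2·5+1) = 429
Δ: 2! 10! 0! / 13! → 1/858
sum: t=1:−1/14400 = -1/14400
3j²(6 1 5; 0 0 0) = Δ·Π!·Σ² = 6/143  (sign +1)
sum: t=1:−1/362880 = -1/362880
3j²(6 1 5; 4 0 -4) = Δ·Π!·Σ² = 10/429  (sign +1)
combine: 4πI² = 429·6/143·10/429 = 60/143
take √, sign +1: I = 0.18272698

0.182727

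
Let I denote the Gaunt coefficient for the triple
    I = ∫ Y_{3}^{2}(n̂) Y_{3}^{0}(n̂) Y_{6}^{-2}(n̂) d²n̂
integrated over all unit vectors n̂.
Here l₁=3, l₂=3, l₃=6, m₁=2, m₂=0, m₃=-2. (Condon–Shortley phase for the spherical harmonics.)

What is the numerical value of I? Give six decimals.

Rules hold: Σm=0, L=12 even, 0≤6≤6.
N = 7·7·13 = 637
Δ = 0!·6!·6!/13! = 1/12012
Racah Σ t=0..0: t=0:+1/1296 = 1/1296
⇒ 3j(3 3 6; 0 0 0)² = 100/3003, sgn +1
Racah Σ t=0..0: t=0:+1/4320 = 1/4320
⇒ 3j(3 3 6; 2 0 -2)² = 8/429, sgn +1
4πI² = N·(3j₀)²·(3jₘ)² = 5600/14157
I = +1·√(0.395564/4π) = 0.17742036

0.177420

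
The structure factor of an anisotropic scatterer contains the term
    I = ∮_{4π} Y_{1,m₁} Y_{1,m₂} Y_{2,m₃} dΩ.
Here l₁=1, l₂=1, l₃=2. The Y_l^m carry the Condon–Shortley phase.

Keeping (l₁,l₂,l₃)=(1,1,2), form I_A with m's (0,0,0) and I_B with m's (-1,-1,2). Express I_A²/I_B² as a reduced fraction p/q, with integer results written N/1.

2/3

Shared (l₁,l₂,l₃)=(1,1,2): N and (l;000)² cancel in I_A²/I_B².
A: Δ = 0!·2!·2!/5! = 1/30; Racah Σ t=0..0: t=0:+1/1 = 1/1; ⇒ 3j(1 1 2; 0 0 0)² = 2/15, sgn +1
B: Δ = 0!·2!·2!/5! = 1/30; Racah Σ t=0..0: t=0:+1/4 = 1/4; ⇒ 3j(1 1 2; -1 -1 2)² = 1/5, sgn +1
I_A²/I_B² = (2/15)/(1/5) = 2/3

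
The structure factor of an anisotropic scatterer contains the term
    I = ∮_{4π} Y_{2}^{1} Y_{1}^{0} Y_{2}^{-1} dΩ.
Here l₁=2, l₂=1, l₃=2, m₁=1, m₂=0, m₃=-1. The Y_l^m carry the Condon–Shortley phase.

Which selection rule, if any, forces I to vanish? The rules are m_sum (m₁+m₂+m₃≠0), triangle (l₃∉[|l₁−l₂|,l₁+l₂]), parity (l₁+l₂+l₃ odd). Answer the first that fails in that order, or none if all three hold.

parity

azimuthal sum: 1 + 0 − 1 = 0  ✓
1 ≤ 2 ≤ 3 (triangle on l)  ✓
L = 2 + 1 + 2 = 5 (odd)  ✗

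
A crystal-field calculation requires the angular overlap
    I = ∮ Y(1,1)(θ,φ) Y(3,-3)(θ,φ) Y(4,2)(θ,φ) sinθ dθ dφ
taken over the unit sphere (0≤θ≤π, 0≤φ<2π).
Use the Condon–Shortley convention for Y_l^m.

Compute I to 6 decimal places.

0.061558

m-sum 0 ✓  L=8 even ✓  2≤4≤4 ✓
Π(2lᵢ+1) = 3×7×9 = 189
triangle coeff Δ(1,3,4) = 1/252
Σ_t [0,0]: t=0:+1/36 = 1/36
(3j)²=4/63 [(1 3 4; 0 0 0)], sign=+1
Σ_t [0,0]: t=0:+1/1440 = 1/1440
(3j)²=1/252 [(1 3 4; 1 -3 2)], sign=+1
⇒ 4πI² = 1/21
I = (+1)√(1/21/(4π)) = 0.06155813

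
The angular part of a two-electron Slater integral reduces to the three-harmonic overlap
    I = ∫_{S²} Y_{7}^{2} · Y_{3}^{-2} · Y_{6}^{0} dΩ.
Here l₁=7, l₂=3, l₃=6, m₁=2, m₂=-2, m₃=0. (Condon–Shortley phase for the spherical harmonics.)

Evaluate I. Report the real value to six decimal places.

-0.086087

Rules hold: Σm=0, L=16 even, 4≤6≤10.
N = 15·7·13 = 1365
Δ = 4!·10!·2!/17! = 1/2042040
Racah Σ t=1..3: t=1:−1/207360 t=2:+1/57600 t=3:−1/207360 = 1/129600
⇒ 3j(7 3 6; 0 0 0)² = 168/12155, sgn +1
Racah Σ t=0..1: t=0:+1/345600 t=1:−1/207360 = -1/518400
⇒ 3j(7 3 6; 2 -2 0)² = 12/2431, sgn -1
4πI² = N·(3j₀)²·(3jₘ)² = 42336/454597
I = -1·√(0.0931286/4π) = -0.08608683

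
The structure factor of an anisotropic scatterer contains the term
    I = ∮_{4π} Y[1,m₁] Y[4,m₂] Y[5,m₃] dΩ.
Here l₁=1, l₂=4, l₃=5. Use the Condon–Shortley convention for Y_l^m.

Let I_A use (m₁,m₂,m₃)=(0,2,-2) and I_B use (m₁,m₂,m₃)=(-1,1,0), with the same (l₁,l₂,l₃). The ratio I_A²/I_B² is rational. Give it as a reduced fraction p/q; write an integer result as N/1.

21/10

Shared (l₁,l₂,l₃)=(1,4,5): N and (l;000)² cancel in I_A²/I_B².
A: Δ = 0!·2!·8!/11! = 1/495; Racah Σ t=0..0: t=0:+1/1440 = 1/1440; ⇒ 3j(1 4 5; 0 2 -2)² = 7/165, sgn -1
B: Δ = 0!·2!·8!/11! = 1/495; Racah Σ t=0..0: t=0:+1/1440 = 1/1440; ⇒ 3j(1 4 5; -1 1 0)² = 2/99, sgn -1
I_A²/I_B² = (7/165)/(2/99) = 21/10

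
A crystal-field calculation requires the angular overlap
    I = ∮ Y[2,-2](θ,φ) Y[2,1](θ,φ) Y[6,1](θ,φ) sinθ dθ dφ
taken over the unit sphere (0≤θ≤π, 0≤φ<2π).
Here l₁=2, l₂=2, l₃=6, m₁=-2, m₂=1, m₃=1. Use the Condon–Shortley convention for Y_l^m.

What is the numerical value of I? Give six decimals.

0.000000

triangle: need 0≤l₃≤4, have 6; I=0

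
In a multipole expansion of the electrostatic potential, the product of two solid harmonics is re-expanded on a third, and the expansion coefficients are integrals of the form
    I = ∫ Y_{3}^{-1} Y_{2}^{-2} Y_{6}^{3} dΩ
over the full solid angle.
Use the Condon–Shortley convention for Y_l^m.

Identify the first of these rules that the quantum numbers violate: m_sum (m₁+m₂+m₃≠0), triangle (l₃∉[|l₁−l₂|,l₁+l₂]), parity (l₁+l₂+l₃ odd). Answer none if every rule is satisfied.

triangle

azimuthal sum: -1 − 2 + 3 = 0  ✓
1 ≤ 6 ≤ 5 (triangle on l)  ✗
L = 3 + 2 + 6 = 11 (odd)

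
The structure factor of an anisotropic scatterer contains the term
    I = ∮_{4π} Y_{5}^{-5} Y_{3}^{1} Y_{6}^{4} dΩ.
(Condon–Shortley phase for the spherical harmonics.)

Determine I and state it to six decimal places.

m-sum 0 ✓  L=14 even ✓  2≤6≤8 ✓
Π(2lᵢ+1) = 11×7×13 = 1001
triangle coeff Δ(5,3,6) = 1/675675
Σ_t [0,2]: t=0:+1/8640 t=1:−1/2304 t=2:+1/8640 = -7/34560
(3j)²=7/429 [(5 3 6; 0 0 0)], sign=-1
Σ_t [2,2]: t=2:+1/322560 = 1/322560
(3j)²=18/1001 [(5 3 6; -5 1 4)], sign=+1
⇒ 4πI² = 42/143
I = (-1)√(42/143/(4π)) = -0.15288036

-0.152880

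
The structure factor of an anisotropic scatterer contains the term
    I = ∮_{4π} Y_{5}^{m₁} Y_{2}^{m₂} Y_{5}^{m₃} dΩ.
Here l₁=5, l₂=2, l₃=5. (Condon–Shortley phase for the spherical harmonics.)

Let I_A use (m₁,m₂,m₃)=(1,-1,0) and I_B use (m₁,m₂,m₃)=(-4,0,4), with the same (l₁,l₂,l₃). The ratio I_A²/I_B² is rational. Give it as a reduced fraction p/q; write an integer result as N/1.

l's match ⇒ only the (l;m) 3-j factors differ between A and B.
A: triangle coeff Δ(5,2,5) = 1/38610; Σ_t [0,1]: t=0:+1/1152 t=1:−1/1440 = 1/5760; (3j)²=1/858 [(5 2 5; 1 -1 0)], sign=-1
B: triangle coeff Δ(5,2,5) = 1/38610; Σ_t [1,2]: t=1:−1/40320 t=2:+1/20160 = 1/40320; (3j)²=6/715 [(5 2 5; -4 0 4)], sign=-1
I_A²/I_B² = (1/858)/(6/715) = 5/36

5/36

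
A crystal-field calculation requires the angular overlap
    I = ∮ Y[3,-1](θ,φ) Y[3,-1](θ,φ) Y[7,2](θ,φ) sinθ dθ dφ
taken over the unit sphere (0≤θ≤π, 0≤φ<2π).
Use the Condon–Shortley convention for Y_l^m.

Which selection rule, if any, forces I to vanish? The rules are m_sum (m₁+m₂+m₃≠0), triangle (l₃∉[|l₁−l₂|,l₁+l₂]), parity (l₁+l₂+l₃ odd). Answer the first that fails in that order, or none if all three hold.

triangle

azimuthal sum: -1 − 1 + 2 = 0  ✓
0 ≤ 7 ≤ 6 (triangle on l)  ✗
L = 3 + 3 + 7 = 13 (odd)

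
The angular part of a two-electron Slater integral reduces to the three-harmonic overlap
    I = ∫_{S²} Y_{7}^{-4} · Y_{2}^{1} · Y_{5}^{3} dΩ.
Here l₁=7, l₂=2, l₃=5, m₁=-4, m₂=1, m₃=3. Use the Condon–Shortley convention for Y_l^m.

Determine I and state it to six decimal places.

0.252127

Rules hold: Σm=0, L=14 even, 5≤5≤9.
N = 15·5·11 = 825
Δ = 4!·10!·0!/15! = 1/15015
Racah Σ t=2..2: t=2:+1/57600 = 1/57600
⇒ 3j(7 2 5; 0 0 0)² = 21/715, sgn -1
Racah Σ t=3..3: t=3:−1/483840 = -1/483840
⇒ 3j(7 2 5; -4 1 3)² = 3/91, sgn -1
4πI² = N·(3j₀)²·(3jₘ)² = 135/169
I = +1·√(0.798817/4π) = 0.25212656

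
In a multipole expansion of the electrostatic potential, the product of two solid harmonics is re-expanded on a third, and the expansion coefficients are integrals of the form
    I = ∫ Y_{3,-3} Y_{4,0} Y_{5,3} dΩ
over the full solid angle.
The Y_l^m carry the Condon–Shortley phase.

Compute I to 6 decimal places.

0.196280

m-sum 0 ✓  L=12 even ✓  1≤5≤7 ✓
Π(2lᵢ+1) = 7×9×11 = 693
triangle coeff Δ(3,4,5) = 1/180180
Σ_t [0,2]: t=0:+1/576 t=1:−1/144 t=2:+1/576 = -1/288
(3j)²=20/1001 [(3 4 5; 0 0 0)], sign=+1
Σ_t [2,2]: t=2:+1/2304 = 1/2304
(3j)²=5/143 [(3 4 5; -3 0 3)], sign=+1
⇒ 4πI² = 900/1859
I = (+1)√(900/1859/(4π)) = 0.19628026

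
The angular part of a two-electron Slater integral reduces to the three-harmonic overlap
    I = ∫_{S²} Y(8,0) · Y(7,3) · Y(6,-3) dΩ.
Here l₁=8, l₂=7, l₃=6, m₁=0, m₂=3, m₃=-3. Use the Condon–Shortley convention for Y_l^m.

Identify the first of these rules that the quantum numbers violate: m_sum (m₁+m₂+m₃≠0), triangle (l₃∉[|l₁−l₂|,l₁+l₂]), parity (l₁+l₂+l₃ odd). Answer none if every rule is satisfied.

Σmᵢ = 0  ✓
l₃∈[|l₁−l₂|,l₁+l₂]=[1,15], have l₃=6  ✓
Σlᵢ = 21 ⇒ odd  ✗

parity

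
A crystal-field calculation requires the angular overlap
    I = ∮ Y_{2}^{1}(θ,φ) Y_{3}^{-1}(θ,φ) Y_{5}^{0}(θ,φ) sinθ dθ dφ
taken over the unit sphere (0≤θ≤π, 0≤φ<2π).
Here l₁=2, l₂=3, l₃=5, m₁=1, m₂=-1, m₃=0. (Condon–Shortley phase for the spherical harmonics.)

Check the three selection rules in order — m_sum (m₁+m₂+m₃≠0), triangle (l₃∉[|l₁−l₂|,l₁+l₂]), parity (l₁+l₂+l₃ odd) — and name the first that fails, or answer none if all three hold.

m₁+m₂+m₃ = 1 − 1 + 0 = 0  ✓
triangle: |2−3|=1 ≤ l₃=5 ≤ 2+3=5  ✓
parity: l₁+l₂+l₃ = 10 is even  ✓

none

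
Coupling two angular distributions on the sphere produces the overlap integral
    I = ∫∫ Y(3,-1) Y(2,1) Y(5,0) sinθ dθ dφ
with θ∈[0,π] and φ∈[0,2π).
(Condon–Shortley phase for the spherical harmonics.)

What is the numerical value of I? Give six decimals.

m-sum 0 ✓  L=10 even ✓  1≤5≤5 ✓
Π(2lᵢ+1) = 7×5×11 = 385
triangle coeff Δ(3,2,5) = 1/2310
Σ_t [0,0]: t=0:+1/144 = 1/144
(3j)²=10/231 [(3 2 5; 0 0 0)], sign=-1
Σ_t [0,0]: t=0:+1/288 = 1/288
(3j)²=5/231 [(3 2 5; -1 1 0)], sign=-1
⇒ 4πI² = 250/693
I = (+1)√(250/693/(4π)) = 0.16943318

0.169433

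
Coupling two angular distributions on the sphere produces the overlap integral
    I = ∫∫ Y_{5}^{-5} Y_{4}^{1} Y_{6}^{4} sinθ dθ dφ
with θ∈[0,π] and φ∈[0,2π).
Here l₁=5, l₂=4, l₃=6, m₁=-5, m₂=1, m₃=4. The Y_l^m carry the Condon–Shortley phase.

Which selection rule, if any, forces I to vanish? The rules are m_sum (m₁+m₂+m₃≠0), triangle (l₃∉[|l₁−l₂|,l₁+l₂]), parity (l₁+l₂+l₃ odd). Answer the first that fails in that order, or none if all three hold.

parity

Σmᵢ = 0  ✓
l₃∈[|l₁−l₂|,l₁+l₂]=[1,9], have l₃=6  ✓
Σlᵢ = 15 ⇒ odd  ✗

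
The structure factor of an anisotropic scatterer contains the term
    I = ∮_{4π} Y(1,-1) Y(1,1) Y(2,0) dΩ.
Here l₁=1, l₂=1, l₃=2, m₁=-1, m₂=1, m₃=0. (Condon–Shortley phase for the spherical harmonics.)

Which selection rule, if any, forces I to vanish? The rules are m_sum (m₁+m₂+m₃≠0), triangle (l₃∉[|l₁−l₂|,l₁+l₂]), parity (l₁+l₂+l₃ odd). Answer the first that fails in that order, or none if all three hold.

none

m₁+m₂+m₃ = -1 + 1 + 0 = 0  ✓
triangle: |1−1|=0 ≤ l₃=2 ≤ 1+1=2  ✓
parity: l₁+l₂+l₃ = 4 is even  ✓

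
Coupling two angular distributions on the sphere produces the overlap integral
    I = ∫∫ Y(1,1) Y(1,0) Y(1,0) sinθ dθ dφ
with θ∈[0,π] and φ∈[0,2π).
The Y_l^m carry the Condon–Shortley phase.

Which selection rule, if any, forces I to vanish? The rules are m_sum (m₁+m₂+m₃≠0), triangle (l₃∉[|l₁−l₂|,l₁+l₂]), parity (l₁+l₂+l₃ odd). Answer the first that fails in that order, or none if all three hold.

azimuthal sum: 1 + 0 + 0 = 1  ✗
0 ≤ 1 ≤ 2 (triangle on l)
L = 1 + 1 + 1 = 3 (odd)

m_sum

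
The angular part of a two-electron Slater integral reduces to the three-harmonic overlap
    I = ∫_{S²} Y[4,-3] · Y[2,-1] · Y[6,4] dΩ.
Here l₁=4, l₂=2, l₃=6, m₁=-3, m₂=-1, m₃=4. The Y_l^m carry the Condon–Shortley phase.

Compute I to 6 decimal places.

0.246389

Rules hold: Σm=0, L=12 even, 2≤6≤6.
N = 9·5·13 = 585
Δ = 0!·8!·4!/13! = 1/6435
Racah Σ t=0..0: t=0:+1/2304 = 1/2304
⇒ 3j(4 2 6; 0 0 0)² = 5/143, sgn +1
Racah Σ t=0..0: t=0:+1/30240 = 1/30240
⇒ 3j(4 2 6; -3 -1 4)² = 16/429, sgn +1
4πI² = N·(3j₀)²·(3jₘ)² = 1200/1573
I = +1·√(0.762873/4π) = 0.24638901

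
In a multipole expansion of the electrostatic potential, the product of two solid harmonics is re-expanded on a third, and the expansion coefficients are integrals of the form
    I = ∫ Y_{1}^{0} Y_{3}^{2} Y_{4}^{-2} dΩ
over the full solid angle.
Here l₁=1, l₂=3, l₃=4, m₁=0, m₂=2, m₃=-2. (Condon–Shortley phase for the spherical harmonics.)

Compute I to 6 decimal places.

m-sum 0 ✓  L=8 even ✓  2≤4≤4 ✓
Π(2lᵢ+1) = 3×7×9 = 189
triangle coeff Δ(1,3,4) = 1/252
Σ_t [0,0]: t=0:+1/36 = 1/36
(3j)²=4/63 [(1 3 4; 0 0 0)], sign=+1
Σ_t [0,0]: t=0:+1/120 = 1/120
(3j)²=1/21 [(1 3 4; 0 2 -2)], sign=+1
⇒ 4πI² = 4/7
I = (+1)√(4/7/(4π)) = 0.21324362

0.213244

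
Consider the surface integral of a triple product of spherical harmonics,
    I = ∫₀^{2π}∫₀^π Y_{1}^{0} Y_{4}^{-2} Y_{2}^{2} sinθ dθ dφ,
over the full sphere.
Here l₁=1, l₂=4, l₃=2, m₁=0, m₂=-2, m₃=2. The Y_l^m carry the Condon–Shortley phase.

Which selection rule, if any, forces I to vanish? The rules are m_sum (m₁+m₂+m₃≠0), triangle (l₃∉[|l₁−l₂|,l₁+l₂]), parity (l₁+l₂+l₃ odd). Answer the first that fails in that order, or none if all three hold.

m₁+m₂+m₃ = 0 − 2 + 2 = 0  ✓
triangle: |1−4|=3 ≤ l₃=2 ≤ 1+4=5  ✗
parity: l₁+l₂+l₃ = 7 is odd

triangle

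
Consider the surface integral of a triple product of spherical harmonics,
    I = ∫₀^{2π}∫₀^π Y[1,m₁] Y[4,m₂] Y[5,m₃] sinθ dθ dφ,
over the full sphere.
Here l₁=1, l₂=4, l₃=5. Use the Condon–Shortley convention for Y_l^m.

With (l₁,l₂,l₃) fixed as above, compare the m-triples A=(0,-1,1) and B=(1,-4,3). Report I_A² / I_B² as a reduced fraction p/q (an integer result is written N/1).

Same 1,4,5: normalisation and zero-m 3j drop out of the ratio.
A: Δ: 0! 2! 8! / 11! → 1/495; sum: t=0:+1/720 = 1/720; 3j²(1 4 5; 0 -1 1) = Δ·Π!·Σ² = 8/165  (sign +1)
B: Δ: 0! 2! 8! / 11! → 1/495; sum: t=0:+1/80640 = 1/80640; 3j²(1 4 5; 1 -4 3) = Δ·Π!·Σ² = 1/495  (sign +1)
I_A²/I_B² = (8/165)/(1/495) = 24/1

24/1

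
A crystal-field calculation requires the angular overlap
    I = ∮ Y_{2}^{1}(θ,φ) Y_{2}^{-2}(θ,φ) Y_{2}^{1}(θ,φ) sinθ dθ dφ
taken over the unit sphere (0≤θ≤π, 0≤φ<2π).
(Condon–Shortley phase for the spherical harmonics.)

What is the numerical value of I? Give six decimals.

Checks pass: Σm=0; 6 even; l₃=2∈[0,4].
(2·2+1)(2·2+1)(2·2+1) = 125
Δ: 2! 2! 2! / 7! → 1/630
sum: t=0:+1/8 t=1:−1/1 t=2:+1/8 = -3/4
3j²(2 2 2; 0 0 0) = Δ·Π!·Σ² = 2/35  (sign -1)
sum: t=0:+1/4 = 1/4
3j²(2 2 2; 1 -2 1) = Δ·Π!·Σ² = 3/35  (sign -1)
combine: 4πI² = 125·2/35·3/35 = 30/49
take √, sign +1: I = 0.22072812

0.220728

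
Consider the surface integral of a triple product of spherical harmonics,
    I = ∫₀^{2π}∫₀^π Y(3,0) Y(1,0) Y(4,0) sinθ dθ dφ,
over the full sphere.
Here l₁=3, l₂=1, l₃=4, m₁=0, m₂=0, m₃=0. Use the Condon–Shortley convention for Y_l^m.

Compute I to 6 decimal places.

Checks pass: Σm=0; 8 even; l₃=4∈[2,4].
(2·3+1)(2·1+1)(2·4+1) = 189
Δ: 0! 6! 2! / 9! → 1/252
sum: t=0:+1/36 = 1/36
3j²(3 1 4; 0 0 0) = Δ·Π!·Σ² = 4/63  (sign +1)
(m-triple is (0,0,0) — same symbol as above.)
combine: 4πI² = 189·4/63·4/63 = 16/21
take √, sign +1: I = 0.24623252

0.246233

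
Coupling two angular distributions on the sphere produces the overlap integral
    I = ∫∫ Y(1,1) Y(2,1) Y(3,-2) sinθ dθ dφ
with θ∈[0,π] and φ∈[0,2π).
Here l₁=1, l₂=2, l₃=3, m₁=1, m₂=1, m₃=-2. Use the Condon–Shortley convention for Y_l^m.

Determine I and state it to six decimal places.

Rules hold: Σm=0, L=6 even, 1≤3≤3.
N = 3·5·7 = 105
Δ = 0!·2!·4!/7! = 1/105
Racah Σ t=0..0: t=0:+1/4 = 1/4
⇒ 3j(1 2 3; 0 0 0)² = 3/35, sgn -1
Racah Σ t=0..0: t=0:+1/12 = 1/12
⇒ 3j(1 2 3; 1 1 -2)² = 2/21, sgn -1
4πI² = N·(3j₀)²·(3jₘ)² = 6/7
I = +1·√(0.857143/4π) = 0.26116903

0.261169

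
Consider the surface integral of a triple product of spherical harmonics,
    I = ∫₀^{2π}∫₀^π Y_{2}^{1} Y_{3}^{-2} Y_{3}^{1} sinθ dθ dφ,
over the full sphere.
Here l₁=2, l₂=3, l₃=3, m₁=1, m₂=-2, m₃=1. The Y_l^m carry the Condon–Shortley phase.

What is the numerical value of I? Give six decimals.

0.162868

Checks pass: Σm=0; 8 even; l₃=3∈[1,5].
(2·2+1)(2·3+1)(2·3+1) = 245
Δ: 2! 2! 4! / 9! → 1/3780
sum: t=0:+1/24 t=1:−1/4 t=2:+1/24 = -1/6
3j²(2 3 3; 0 0 0) = Δ·Π!·Σ² = 4/105  (sign +1)
sum: t=0:+1/12 t=1:−1/48 = 1/16
3j²(2 3 3; 1 -2 1) = Δ·Π!·Σ² = 1/28  (sign +1)
combine: 4πI² = 245·4/105·1/28 = 1/3
take √, sign +1: I = 0.16286750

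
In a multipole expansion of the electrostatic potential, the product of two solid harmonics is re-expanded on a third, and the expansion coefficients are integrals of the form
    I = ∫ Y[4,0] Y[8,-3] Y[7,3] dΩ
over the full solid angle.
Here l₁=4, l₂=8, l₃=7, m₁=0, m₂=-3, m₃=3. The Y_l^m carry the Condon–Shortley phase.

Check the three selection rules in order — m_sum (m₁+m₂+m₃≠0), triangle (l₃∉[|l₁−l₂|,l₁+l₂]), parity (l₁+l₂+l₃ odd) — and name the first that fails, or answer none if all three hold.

parity

Σmᵢ = 0  ✓
l₃∈[|l₁−l₂|,l₁+l₂]=[4,12], have l₃=7  ✓
Σlᵢ = 19 ⇒ odd  ✗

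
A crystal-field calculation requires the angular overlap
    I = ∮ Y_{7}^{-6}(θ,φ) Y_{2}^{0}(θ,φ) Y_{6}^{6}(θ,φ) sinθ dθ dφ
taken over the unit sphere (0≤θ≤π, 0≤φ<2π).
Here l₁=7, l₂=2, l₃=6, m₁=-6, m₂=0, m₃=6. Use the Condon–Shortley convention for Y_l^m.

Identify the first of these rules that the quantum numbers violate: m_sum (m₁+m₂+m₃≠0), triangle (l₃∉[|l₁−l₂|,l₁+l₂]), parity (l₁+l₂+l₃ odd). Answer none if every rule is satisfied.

m₁+m₂+m₃ = -6 + 0 + 6 = 0  ✓
triangle: |7−2|=5 ≤ l₃=6 ≤ 7+2=9  ✓
parity: l₁+l₂+l₃ = 15 is odd  ✗

parity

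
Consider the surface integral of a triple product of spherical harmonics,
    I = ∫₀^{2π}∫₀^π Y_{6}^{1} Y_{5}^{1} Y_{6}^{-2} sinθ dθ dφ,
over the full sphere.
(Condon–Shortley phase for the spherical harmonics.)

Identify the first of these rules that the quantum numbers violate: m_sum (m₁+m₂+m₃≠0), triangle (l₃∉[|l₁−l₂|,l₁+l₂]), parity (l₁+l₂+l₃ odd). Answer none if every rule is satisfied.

m₁+m₂+m₃ = 1 + 1 − 2 = 0  ✓
triangle: |6−5|=1 ≤ l₃=6 ≤ 6+5=11  ✓
parity: l₁+l₂+l₃ = 17 is odd  ✗

parity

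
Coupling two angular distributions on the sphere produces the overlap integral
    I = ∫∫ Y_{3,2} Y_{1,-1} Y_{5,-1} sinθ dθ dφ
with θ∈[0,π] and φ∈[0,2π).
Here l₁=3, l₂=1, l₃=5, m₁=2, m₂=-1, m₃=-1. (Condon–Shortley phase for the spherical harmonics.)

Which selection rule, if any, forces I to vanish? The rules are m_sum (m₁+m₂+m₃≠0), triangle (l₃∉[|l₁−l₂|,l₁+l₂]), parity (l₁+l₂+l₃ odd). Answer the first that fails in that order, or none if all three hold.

triangle

Σmᵢ = 0  ✓
l₃∈[|l₁−l₂|,l₁+l₂]=[2,4], have l₃=5  ✗
Σlᵢ = 9 ⇒ odd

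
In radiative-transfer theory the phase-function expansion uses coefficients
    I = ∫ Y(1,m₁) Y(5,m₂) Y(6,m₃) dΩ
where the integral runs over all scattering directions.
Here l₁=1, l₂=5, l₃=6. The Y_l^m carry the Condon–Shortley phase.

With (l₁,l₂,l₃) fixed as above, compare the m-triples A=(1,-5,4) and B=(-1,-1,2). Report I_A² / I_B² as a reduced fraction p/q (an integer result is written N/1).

1/28

Same 1,5,6: normalisation and zero-m 3j drop out of the ratio.
A: Δ: 0! 2! 10! / 13! → 1/858; sum: t=0:+1/7257600 = 1/7257600; 3j²(1 5 6; 1 -5 4) = Δ·Π!·Σ² = 1/858  (sign +1)
B: Δ: 0! 2! 10! / 13! → 1/858; sum: t=0:+1/34560 = 1/34560; 3j²(1 5 6; -1 -1 2) = Δ·Π!·Σ² = 14/429  (sign +1)
I_A²/I_B² = (1/858)/(14/429) = 1/28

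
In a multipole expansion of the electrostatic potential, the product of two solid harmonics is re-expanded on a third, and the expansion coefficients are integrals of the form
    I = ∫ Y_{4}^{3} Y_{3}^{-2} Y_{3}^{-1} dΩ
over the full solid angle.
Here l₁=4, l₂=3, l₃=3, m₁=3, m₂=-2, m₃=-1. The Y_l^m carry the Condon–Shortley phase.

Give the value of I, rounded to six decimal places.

Rules hold: Σm=0, L=10 even, 1≤3≤7.
N = 9·7·7 = 441
Δ = 4!·4!·2!/11! = 1/34650
Racah Σ t=1..3: t=1:−1/72 t=2:+1/16 t=3:−1/72 = 5/144
⇒ 3j(4 3 3; 0 0 0)² = 2/77, sgn -1
Racah Σ t=0..1: t=0:+1/144 t=1:−1/288 = 1/288
⇒ 3j(4 3 3; 3 -2 -1)² = 1/99, sgn +1
4πI² = N·(3j₀)²·(3jₘ)² = 14/121
I = -1·√(0.115702/4π) = -0.09595473

-0.095955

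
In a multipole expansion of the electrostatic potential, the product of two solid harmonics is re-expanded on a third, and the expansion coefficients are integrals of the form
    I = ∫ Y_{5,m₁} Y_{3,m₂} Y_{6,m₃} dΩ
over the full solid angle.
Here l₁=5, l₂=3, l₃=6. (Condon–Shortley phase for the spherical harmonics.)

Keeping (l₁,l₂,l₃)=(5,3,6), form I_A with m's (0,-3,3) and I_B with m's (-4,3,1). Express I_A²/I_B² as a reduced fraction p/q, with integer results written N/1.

7/1

Shared (l₁,l₂,l₃)=(5,3,6): N and (l;000)² cancel in I_A²/I_B².
A: Δ = 2!·8!·4!/15! = 1/675675; Racah Σ t=0..0: t=0:+1/34560 = 1/34560; ⇒ 3j(5 3 6; 0 -3 3)² = 4/143, sgn -1
B: Δ = 2!·8!·4!/15! = 1/675675; Racah Σ t=2..2: t=2:+1/241920 = 1/241920; ⇒ 3j(5 3 6; -4 3 1)² = 4/1001, sgn -1
I_A²/I_B² = (4/143)/(4/1001) = 7/1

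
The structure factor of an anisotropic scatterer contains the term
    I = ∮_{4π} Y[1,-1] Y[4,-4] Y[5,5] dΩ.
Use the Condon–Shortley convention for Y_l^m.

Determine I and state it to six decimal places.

-0.329416

Rules hold: Σm=0, L=10 even, 3≤5≤5.
N = 3·9·11 = 297
Δ = 0!·2!·8!/11! = 1/495
Racah Σ t=0..0: t=0:+1/576 = 1/576
⇒ 3j(1 4 5; 0 0 0)² = 5/99, sgn -1
Racah Σ t=0..0: t=0:+1/80640 = 1/80640
⇒ 3j(1 4 5; -1 -4 5)² = 1/11, sgn +1
4πI² = N·(3j₀)²·(3jₘ)² = 15/11
I = -1·√(1.36364/4π) = -0.32941575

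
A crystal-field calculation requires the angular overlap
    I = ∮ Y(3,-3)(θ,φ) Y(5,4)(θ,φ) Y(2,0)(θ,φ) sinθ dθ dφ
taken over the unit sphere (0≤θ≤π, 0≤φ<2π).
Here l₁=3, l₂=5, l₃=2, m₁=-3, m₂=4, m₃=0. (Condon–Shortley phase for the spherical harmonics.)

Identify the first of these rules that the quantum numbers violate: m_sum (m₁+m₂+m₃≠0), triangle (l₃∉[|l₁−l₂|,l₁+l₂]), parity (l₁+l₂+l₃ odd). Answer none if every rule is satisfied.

Σmᵢ = 1  ✗
l₃∈[|l₁−l₂|,l₁+l₂]=[2,8], have l₃=2
Σlᵢ = 10 ⇒ even

m_sum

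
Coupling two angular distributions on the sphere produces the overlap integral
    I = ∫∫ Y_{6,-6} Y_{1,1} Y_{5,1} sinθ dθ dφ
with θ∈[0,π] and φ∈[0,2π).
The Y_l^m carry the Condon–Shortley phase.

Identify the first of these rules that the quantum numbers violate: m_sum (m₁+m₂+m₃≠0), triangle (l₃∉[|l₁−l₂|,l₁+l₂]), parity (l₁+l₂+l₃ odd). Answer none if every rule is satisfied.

m_sum

Σmᵢ = -4  ✗
l₃∈[|l₁−l₂|,l₁+l₂]=[5,7], have l₃=5
Σlᵢ = 12 ⇒ even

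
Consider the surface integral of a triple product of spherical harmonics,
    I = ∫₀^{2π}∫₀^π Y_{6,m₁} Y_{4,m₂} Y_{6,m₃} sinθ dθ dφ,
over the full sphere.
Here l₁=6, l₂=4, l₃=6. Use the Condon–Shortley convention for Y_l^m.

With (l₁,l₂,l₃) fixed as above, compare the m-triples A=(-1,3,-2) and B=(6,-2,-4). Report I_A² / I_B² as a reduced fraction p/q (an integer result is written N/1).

686/13365

Same 6,4,6: normalisation and zero-m 3j drop out of the ratio.
A: Δ: 4! 8! 4! / 17! → 1/15315300; sum: t=3:−1/82944 t=4:+1/103680 = -1/414720; 3j²(6 4 6; -1 3 -2) = Δ·Π!·Σ² = 49/43758  (sign -1)
B: Δ: 4! 8! 4! / 17! → 1/15315300; sum: t=0:+1/3870720 = 1/3870720; 3j²(6 4 6; 6 -2 -4) = Δ·Π!·Σ² = 135/6188  (sign +1)
I_A²/I_B² = (49/43758)/(135/6188) = 686/13365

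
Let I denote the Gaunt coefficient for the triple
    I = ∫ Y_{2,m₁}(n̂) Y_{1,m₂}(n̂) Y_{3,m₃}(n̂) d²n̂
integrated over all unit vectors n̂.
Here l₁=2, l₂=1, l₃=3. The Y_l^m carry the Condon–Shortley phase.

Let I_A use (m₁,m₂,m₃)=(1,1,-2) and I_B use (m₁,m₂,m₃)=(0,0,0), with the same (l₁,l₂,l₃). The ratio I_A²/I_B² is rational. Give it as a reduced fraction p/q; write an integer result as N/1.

10/9

l's match ⇒ only the (l;m) 3-j factors differ between A and B.
A: triangle coeff Δ(2,1,3) = 1/105; Σ_t [0,0]: t=0:+1/12 = 1/12; (3j)²=2/21 [(2 1 3; 1 1 -2)], sign=-1
B: triangle coeff Δ(2,1,3) = 1/105; Σ_t [0,0]: t=0:+1/4 = 1/4; (3j)²=3/35 [(2 1 3; 0 0 0)], sign=-1
I_A²/I_B² = (2/21)/(3/35) = 10/9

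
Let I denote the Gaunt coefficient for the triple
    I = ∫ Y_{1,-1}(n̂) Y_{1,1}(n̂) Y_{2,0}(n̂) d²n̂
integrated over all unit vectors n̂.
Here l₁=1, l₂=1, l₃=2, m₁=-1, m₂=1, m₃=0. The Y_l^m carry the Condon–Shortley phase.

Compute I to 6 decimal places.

Rules hold: Σm=0, L=4 even, 0≤2≤2.
N = 3·3·5 = 45
Δ = 0!·2!·2!/5! = 1/30
Racah Σ t=0..0: t=0:+1/1 = 1/1
⇒ 3j(1 1 2; 0 0 0)² = 2/15, sgn +1
Racah Σ t=0..0: t=0:+1/4 = 1/4
⇒ 3j(1 1 2; -1 1 0)² = 1/30, sgn +1
4πI² = N·(3j₀)²·(3jₘ)² = 1/5
I = +1·√(0.2/4π) = 0.12615663

0.126157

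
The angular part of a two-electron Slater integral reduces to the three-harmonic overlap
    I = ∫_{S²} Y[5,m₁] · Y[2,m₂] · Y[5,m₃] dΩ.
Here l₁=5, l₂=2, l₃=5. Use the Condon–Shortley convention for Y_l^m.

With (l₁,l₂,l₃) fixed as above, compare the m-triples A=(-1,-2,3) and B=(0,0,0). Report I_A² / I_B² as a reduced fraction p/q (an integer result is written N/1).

Same 5,2,5: normalisation and zero-m 3j drop out of the ratio.
A: Δ: 2! 8! 2! / 13! → 1/38610; sum: t=0:+1/5760 = 1/5760; 3j²(5 2 5; -1 -2 3) = Δ·Π!·Σ² = 56/2145  (sign +1)
B: Δ: 2! 8! 2! / 13! → 1/38610; sum: t=0:+1/2880 t=1:−1/576 t=2:+1/2880 = -1/960; 3j²(5 2 5; 0 0 0) = Δ·Π!·Σ² = 10/429  (sign +1)
I_A²/I_B² = (56/2145)/(10/429) = 28/25

28/25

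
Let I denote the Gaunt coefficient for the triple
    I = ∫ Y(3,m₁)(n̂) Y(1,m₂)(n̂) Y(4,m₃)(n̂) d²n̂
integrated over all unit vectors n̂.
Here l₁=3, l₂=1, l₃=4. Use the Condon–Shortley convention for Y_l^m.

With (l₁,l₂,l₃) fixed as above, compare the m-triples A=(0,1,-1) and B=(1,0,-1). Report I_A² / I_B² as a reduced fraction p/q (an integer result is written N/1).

Same 3,1,4: normalisation and zero-m 3j drop out of the ratio.
A: Δ: 0! 6! 2! / 9! → 1/252; sum: t=0:+1/72 = 1/72; 3j²(3 1 4; 0 1 -1) = Δ·Π!·Σ² = 5/126  (sign -1)
B: Δ: 0! 6! 2! / 9! → 1/252; sum: t=0:+1/48 = 1/48; 3j²(3 1 4; 1 0 -1) = Δ·Π!·Σ² = 5/84  (sign -1)
I_A²/I_B² = (5/126)/(5/84) = 2/3

2/3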